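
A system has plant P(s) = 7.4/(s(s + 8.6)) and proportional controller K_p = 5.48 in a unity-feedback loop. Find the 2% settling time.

Closed-loop characteristic equation: s² + 8.6s + 40.55 = 0, so ω_n = 6.368 rad/s and ζ = 8.6/(2·6.368) = 0.6752.
2% settling time T_s ≈ 4/(ζω_n) = 4/4.3 = 0.93 s.

T_s ≈ 0.93 s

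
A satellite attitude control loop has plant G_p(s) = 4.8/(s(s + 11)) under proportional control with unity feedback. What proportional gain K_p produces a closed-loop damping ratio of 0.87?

K_p = 8.33

Closed-loop characteristic equation: s² + 11s + K_p·4.8 = 0.
So ω_n = √(4.8K_p) and 2ζω_n = 11, giving ζ = 11/(2√(4.8K_p)).
Setting ζ = 0.87: √(4.8K_p) = 11/(2·0.87) = 6.322, so K_p = 39.97/4.8 = 8.33.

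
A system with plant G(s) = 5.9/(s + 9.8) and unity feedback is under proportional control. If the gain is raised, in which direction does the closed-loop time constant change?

The closed-loop bandwidth 9.8+K_p·5.9 grows with K_p, so τ shrinks.

decrease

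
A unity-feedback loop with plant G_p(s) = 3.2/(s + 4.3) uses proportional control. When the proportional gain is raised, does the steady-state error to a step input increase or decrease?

The position error constant K_pos = K_p·G_p(0) grows with K_p, and e_ss = 1/(1+K_pos) falls.

decrease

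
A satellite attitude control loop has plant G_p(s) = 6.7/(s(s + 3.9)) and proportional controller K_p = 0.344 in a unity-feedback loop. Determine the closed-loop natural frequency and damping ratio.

With unity feedback the closed-loop characteristic equation is s² + 3.9s + 0.344·6.7 = s² + 3.9s + 2.305 = 0.
Matching s² + 2ζω_n s + ω_n²: ω_n = √2.305 = 1.518 rad/s and 2ζω_n = 3.9, so ζ = 3.9/(2·1.518) = 1.28.

ω_n = 1.52 rad/s, ζ = 1.28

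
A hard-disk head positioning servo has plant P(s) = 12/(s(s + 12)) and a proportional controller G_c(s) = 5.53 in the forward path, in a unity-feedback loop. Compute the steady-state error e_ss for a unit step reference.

The open loop G_c(s)P(s) has a pole at the origin (type 1), so the static position error constant is infinite and e_ss = 1/(1+∞) = 0.

0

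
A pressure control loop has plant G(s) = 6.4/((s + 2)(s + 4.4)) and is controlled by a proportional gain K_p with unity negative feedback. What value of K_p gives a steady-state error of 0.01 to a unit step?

For a type-0 loop with proportional control, e_ss = 1/(1 + K_p·G(0)).
G(0) = 0.7273. Require 1/(1 + K_p·0.7273) = 0.01, so 1 + 0.7273·K_p = 100.
K_p = (100 − 1)/0.7273 = 136.

K_p = 136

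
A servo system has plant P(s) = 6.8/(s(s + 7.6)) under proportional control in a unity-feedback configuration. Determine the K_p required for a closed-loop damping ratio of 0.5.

Closed-loop characteristic equation: s² + 7.6s + K_p·6.8 = 0.
So ω_n = √(6.8K_p) and 2ζω_n = 7.6, giving ζ = 7.6/(2√(6.8K_p)).
Setting ζ = 0.5: √(6.8K_p) = 7.6/(2·0.5) = 7.6, so K_p = 57.76/6.8 = 8.49.

K_p = 8.49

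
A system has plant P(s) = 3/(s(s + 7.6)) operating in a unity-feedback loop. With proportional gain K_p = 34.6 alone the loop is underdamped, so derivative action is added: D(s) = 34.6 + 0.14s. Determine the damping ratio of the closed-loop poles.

Forward path: (34.6 + 0.14s)·3/(s(s+7.6)). The closed-loop characteristic equation is s² + (7.6 + 3·0.14)s + 3·34.6 = 0.
That is s² + 8.02s + 103.8 = 0, so ω_n = 10.19 rad/s and ζ = 8.02/(2·10.19) = 0.3936.

ζ = 0.394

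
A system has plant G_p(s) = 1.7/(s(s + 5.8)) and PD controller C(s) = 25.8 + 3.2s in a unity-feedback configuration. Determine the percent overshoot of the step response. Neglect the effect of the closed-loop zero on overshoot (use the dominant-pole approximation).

Forward path: (25.8 + 3.2s)·1.7/(s(s+5.8)). The closed-loop characteristic equation is s² + (5.8 + 1.7·3.2)s + 1.7·25.8 = 0.
That is s² + 11.24s + 43.86 = 0, so ω_n = 6.623 rad/s and ζ = 11.24/(2·6.623) = 0.8486.
%OS = 100·exp(−πζ/√(1−ζ²)) = 0.648%.

0.648%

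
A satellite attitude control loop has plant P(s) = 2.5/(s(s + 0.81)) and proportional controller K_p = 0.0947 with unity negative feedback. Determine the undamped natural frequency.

ω_n = 0.487 rad/s

The closed-loop denominator is s(s+0.81) + 0.0947·2.5 = s² + 0.81s + 0.2368.
Matching s² + 2ζω_n s + ω_n²: ω_n = √0.2368 = 0.4866 rad/s and 2ζω_n = 0.81, so ζ = 0.81/(2·0.4866) = 0.832.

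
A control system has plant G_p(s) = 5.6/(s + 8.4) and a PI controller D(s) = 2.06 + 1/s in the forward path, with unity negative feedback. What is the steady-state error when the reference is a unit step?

The open loop D(s)G_p(s) has a pole at the origin (type 1), so the static position error constant is infinite and e_ss = 1/(1+∞) = 0.

0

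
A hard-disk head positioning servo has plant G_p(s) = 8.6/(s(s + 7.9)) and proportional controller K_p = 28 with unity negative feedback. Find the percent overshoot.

43.7%

Closed-loop characteristic equation: s² + 7.9s + 240.8 = 0, so ω_n = 15.52 rad/s and ζ = 7.9/(2·15.52) = 0.2545.
%OS = 100·exp(−πζ/√(1−ζ²)) = 100·exp(−π·0.2545/√0.9352) = 43.7%.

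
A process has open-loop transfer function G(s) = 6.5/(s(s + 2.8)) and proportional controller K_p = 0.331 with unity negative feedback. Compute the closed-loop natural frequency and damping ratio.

ω_n = 1.47 rad/s, ζ = 0.954

1 + K_p·G(s) = 0 gives s² + 2.8s + 2.151 = 0.
So ω_n² = 2.151 ⇒ ω_n = 1.467 rad/s, and ζ = 2.8/(2ω_n) = 0.954.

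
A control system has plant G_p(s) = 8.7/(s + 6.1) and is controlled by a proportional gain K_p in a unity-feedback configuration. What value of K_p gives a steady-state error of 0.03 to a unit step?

K_p = 22.7

The loop is type 0, so e_ss(step) = 1/(1 + K_pos) with K_pos = K_p·G_p(0).
G_p(0) = 1.426. Require 1/(1 + K_p·1.426) = 0.03, so 1 + 1.426·K_p = 33.33.
K_p = (33.33 − 1)/1.426 = 22.7.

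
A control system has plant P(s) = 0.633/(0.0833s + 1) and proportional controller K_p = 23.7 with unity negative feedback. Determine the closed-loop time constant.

τ = 0.00521 s

Closed loop: T(s) = K_p·P/(1+K_p·P) = 15/(0.0833s + 1 + 15), with pole at s = −(1 + 15)/0.0833 = −192.1.
Closed-loop time constant τ = 1/192.1 = 0.00521 s.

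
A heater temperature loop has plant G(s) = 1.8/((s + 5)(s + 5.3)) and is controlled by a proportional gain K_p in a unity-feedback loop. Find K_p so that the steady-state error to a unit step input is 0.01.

For a type-0 loop with proportional control, e_ss = 1/(1 + K_p·G(0)).
G(0) = 0.06792. Require 1/(1 + K_p·0.06792) = 0.01, so 1 + 0.06792·K_p = 100.
K_p = (100 − 1)/0.06792 = 1460.

K_p = 1460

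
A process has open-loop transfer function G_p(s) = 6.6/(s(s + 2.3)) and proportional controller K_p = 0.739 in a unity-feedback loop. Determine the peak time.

The closed-loop denominator s² + 2.3s + 4.877 gives ω_n = √4.877 = 2.208 and ζ = 2.3/(2ω_n) = 0.5207.
Damped frequency ω_d = ω_n√(1−ζ²) = 1.885 rad/s, so peak time T_p = π/ω_d = 1.67 s.

T_p = 1.67 s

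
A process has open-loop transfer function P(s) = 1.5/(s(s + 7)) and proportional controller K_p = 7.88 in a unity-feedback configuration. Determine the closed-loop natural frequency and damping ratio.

ω_n = 3.44 rad/s, ζ = 1.02

With unity feedback the closed-loop characteristic equation is s² + 7s + 7.88·1.5 = s² + 7s + 11.82 = 0.
So ω_n² = 11.82 ⇒ ω_n = 3.438 rad/s, and ζ = 7/(2ω_n) = 1.02.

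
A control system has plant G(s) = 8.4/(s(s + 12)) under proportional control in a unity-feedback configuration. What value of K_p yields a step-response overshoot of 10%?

K_p = 12.3

From %OS = 100·exp(−πζ/√(1−ζ²)) = 10%, ζ = −ln(0.1)/√(π²+ln²(0.1)) = 0.5912.
Characteristic equation s² + 12s + 8.4K_p = 0 gives ζ = 12/(2√(8.4K_p)).
Setting ζ = 0.5912: √(8.4K_p) = 12/(2·0.5912) = 10.15, so K_p = 103/8.4 = 12.3.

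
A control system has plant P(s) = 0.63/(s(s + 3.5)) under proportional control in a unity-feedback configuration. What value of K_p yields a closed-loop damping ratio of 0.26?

K_p = 71.9

Closed-loop characteristic equation: s² + 3.5s + K_p·0.63 = 0.
So ω_n = √(0.63K_p) and 2ζω_n = 3.5, giving ζ = 3.5/(2√(0.63K_p)).
Setting ζ = 0.26: √(0.63K_p) = 3.5/(2·0.26) = 6.731, so K_p = 45.3/0.63 = 71.9.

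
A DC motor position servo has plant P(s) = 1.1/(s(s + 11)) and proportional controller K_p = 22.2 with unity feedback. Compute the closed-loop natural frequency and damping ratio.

ω_n = 4.94 rad/s, ζ = 1.11

1 + K_p·P(s) = 0 gives s² + 11s + 24.42 = 0.
So ω_n² = 24.42 ⇒ ω_n = 4.942 rad/s, and ζ = 11/(2ω_n) = 1.11.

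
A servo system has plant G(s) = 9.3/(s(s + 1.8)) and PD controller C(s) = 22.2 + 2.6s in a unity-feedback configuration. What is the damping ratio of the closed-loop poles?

ζ = 0.904

Forward path: (22.2 + 2.6s)·9.3/(s(s+1.8)). The closed-loop characteristic equation is s² + (1.8 + 9.3·2.6)s + 9.3·22.2 = 0.
That is s² + 25.98s + 206.5 = 0, so ω_n = 14.37 rad/s and ζ = 25.98/(2·14.37) = 0.904.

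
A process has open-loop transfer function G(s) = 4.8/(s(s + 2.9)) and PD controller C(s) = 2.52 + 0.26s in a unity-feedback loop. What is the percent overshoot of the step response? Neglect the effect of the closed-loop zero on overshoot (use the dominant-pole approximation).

Forward path: (2.52 + 0.26s)·4.8/(s(s+2.9)). The closed-loop characteristic equation is s² + (2.9 + 4.8·0.26)s + 4.8·2.52 = 0.
That is s² + 4.148s + 12.1 = 0, so ω_n = 3.478 rad/s and ζ = 4.148/(2·3.478) = 0.5963.
%OS = 100·exp(−πζ/√(1−ζ²)) = 9.69%.

9.69%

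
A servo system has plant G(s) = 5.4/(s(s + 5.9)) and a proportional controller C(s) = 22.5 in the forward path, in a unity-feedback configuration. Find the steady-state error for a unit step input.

The open loop C(s)G(s) has a pole at the origin (type 1), so the static position error constant is infinite and e_ss = 1/(1+∞) = 0.

0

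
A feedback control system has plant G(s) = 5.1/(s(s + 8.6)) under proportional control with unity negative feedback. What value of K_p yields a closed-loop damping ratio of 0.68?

Closed-loop characteristic equation: s² + 8.6s + K_p·5.1 = 0.
So ω_n = √(5.1K_p) and 2ζω_n = 8.6, giving ζ = 8.6/(2√(5.1K_p)).
Setting ζ = 0.68: √(5.1K_p) = 8.6/(2·0.68) = 6.324, so K_p = 39.99/5.1 = 7.84.

K_p = 7.84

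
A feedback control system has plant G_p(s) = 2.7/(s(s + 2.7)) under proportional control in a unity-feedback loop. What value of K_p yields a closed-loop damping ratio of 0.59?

K_p = 1.94

Closed-loop characteristic equation: s² + 2.7s + K_p·2.7 = 0.
So ω_n = √(2.7K_p) and 2ζω_n = 2.7, giving ζ = 2.7/(2√(2.7K_p)).
Setting ζ = 0.59: √(2.7K_p) = 2.7/(2·0.59) = 2.288, so K_p = 5.236/2.7 = 1.94.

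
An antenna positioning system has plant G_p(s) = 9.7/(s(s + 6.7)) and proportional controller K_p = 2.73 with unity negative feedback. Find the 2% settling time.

The closed-loop denominator s² + 6.7s + 26.48 gives ω_n = √26.48 = 5.146 and ζ = 6.7/(2ω_n) = 0.651.
2% settling time T_s ≈ 4/(ζω_n) = 4/3.35 = 1.19 s.

T_s ≈ 1.19 s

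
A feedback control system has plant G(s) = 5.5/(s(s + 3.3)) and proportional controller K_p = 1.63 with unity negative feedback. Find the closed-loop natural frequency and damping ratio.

The closed-loop denominator is s(s+3.3) + 1.63·5.5 = s² + 3.3s + 8.965.
Matching s² + 2ζω_n s + ω_n²: ω_n = √8.965 = 2.994 rad/s and 2ζω_n = 3.3, so ζ = 3.3/(2·2.994) = 0.551.

ω_n = 2.99 rad/s, ζ = 0.551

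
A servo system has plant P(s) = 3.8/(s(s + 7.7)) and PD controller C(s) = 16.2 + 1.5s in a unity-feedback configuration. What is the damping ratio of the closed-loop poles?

ζ = 0.854

Forward path: (16.2 + 1.5s)·3.8/(s(s+7.7)). The closed-loop characteristic equation is s² + (7.7 + 3.8·1.5)s + 3.8·16.2 = 0.
That is s² + 13.4s + 61.56 = 0, so ω_n = 7.846 rad/s and ζ = 13.4/(2·7.846) = 0.8539.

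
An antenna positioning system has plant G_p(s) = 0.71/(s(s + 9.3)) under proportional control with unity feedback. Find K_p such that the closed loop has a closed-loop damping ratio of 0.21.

Closed-loop characteristic equation: s² + 9.3s + K_p·0.71 = 0.
So ω_n = √(0.71K_p) and 2ζω_n = 9.3, giving ζ = 9.3/(2√(0.71K_p)).
Setting ζ = 0.21: √(0.71K_p) = 9.3/(2·0.21) = 22.14, so K_p = 490.3/0.71 = 691.

K_p = 691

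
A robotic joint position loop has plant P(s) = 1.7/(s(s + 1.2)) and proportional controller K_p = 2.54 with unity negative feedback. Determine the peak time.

The closed-loop denominator s² + 1.2s + 4.318 gives ω_n = √4.318 = 2.078 and ζ = 1.2/(2ω_n) = 0.2887.
Damped frequency ω_d = ω_n√(1−ζ²) = 1.989 rad/s, so peak time T_p = π/ω_d = 1.58 s.

T_p = 1.58 s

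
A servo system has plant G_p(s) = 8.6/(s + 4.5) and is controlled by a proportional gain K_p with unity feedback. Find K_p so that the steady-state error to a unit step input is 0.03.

K_p = 16.9

For a type-0 loop with proportional control, e_ss = 1/(1 + K_p·G_p(0)).
G_p(0) = 1.911. Require 1/(1 + K_p·1.911) = 0.03, so 1 + 1.911·K_p = 33.33.
K_p = (33.33 − 1)/1.911 = 16.9.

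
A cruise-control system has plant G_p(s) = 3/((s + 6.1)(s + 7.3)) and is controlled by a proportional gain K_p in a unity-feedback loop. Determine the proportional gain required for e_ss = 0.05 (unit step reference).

For a type-0 loop with proportional control, e_ss = 1/(1 + K_p·G_p(0)).
G_p(0) = 0.06737. Require 1/(1 + K_p·0.06737) = 0.05, so 1 + 0.06737·K_p = 20.
K_p = (20 − 1)/0.06737 = 282.

K_p = 282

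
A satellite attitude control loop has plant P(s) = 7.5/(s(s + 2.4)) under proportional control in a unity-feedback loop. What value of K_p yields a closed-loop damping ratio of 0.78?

K_p = 0.316

Closed-loop characteristic equation: s² + 2.4s + K_p·7.5 = 0.
So ω_n = √(7.5K_p) and 2ζω_n = 2.4, giving ζ = 2.4/(2√(7.5K_p)).
Setting ζ = 0.78: √(7.5K_p) = 2.4/(2·0.78) = 1.538, so K_p = 2.367/7.5 = 0.316.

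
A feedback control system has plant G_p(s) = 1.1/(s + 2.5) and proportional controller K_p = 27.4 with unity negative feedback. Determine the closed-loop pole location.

Closed-loop transfer function: T(s) = K_p·G_p(s)/(1 + K_p·G_p(s)) = 30.14/(s + 2.5 + 30.14) = 30.14/(s + 32.64).
The closed-loop pole is at s = −32.64.

s = -32.64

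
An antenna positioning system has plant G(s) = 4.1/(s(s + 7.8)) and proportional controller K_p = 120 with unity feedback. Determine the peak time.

T_p = 0.144 s

Closed-loop characteristic equation: s² + 7.8s + 492 = 0, so ω_n = 22.18 rad/s and ζ = 7.8/(2·22.18) = 0.1758.
Damped frequency ω_d = ω_n√(1−ζ²) = 21.84 rad/s, so peak time T_p = π/ω_d = 0.144 s.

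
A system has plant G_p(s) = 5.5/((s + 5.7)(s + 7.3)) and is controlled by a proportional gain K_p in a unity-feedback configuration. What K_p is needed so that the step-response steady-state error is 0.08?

Steady-state error for a unit step on this type-0 loop is 1/(1 + K_p·G_p(0)).
G_p(0) = 0.1322. Require 1/(1 + K_p·0.1322) = 0.08, so 1 + 0.1322·K_p = 12.5.
K_p = (12.5 − 1)/0.1322 = 87.

K_p = 87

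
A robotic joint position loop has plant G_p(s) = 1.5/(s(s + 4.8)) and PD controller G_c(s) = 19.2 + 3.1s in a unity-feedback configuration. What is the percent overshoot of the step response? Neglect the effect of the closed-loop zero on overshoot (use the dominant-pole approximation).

Forward path: (19.2 + 3.1s)·1.5/(s(s+4.8)). The closed-loop characteristic equation is s² + (4.8 + 1.5·3.1)s + 1.5·19.2 = 0.
That is s² + 9.45s + 28.8 = 0, so ω_n = 5.367 rad/s and ζ = 9.45/(2·5.367) = 0.8805.
%OS = 100·exp(−πζ/√(1−ζ²)) = 0.293%.

0.293%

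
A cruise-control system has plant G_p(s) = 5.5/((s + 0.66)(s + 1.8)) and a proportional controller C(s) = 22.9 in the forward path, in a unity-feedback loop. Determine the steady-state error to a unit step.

The loop is type 0. Static position error constant K_pos = C(0)·G_p(0) = 22.9·4.63 = 106.
Steady-state error to a unit step: e_ss = 1/(1+K_pos) = 1/107 = 0.00934.

0.00934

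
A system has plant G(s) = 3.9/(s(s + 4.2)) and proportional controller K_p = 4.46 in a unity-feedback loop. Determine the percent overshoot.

The closed-loop denominator s² + 4.2s + 17.39 gives ω_n = √17.39 = 4.171 and ζ = 4.2/(2ω_n) = 0.5035.
%OS = 100·exp(−πζ/√(1−ζ²)) = 100·exp(−π·0.5035/√0.7465) = 16%.

16%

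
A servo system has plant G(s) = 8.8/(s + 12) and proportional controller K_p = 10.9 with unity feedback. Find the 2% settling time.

Closed-loop transfer function: T(s) = K_p·G(s)/(1 + K_p·G(s)) = 95.92/(s + 12 + 95.92) = 95.92/(s + 107.9).
Time constant τ = 1/107.9 = 0.009266 s, so the 2% settling time is about 4τ = 0.0371 s.

T_s ≈ 0.0371 s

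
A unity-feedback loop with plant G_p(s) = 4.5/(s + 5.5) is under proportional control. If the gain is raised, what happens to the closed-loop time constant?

decrease

The closed-loop bandwidth 5.5+K_p·4.5 grows with K_p, so τ shrinks.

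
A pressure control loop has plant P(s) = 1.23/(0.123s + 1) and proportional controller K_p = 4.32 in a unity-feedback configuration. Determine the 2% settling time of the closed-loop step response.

T_s ≈ 0.0779 s

Closed loop: T(s) = K_p·P/(1+K_p·P) = 5.314/(0.123s + 1 + 5.314), with pole at s = −(1 + 5.314)/0.123 = −51.33.
τ = 1/51.33 = 0.01948 s, so 2% settling time ≈ 4τ = 0.0779 s.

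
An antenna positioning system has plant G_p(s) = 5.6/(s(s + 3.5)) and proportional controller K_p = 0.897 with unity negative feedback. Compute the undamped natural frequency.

The closed-loop denominator is s(s+3.5) + 0.897·5.6 = s² + 3.5s + 5.023.
Matching s² + 2ζω_n s + ω_n²: ω_n = √5.023 = 2.241 rad/s and 2ζω_n = 3.5, so ζ = 3.5/(2·2.241) = 0.781.

ω_n = 2.24 rad/s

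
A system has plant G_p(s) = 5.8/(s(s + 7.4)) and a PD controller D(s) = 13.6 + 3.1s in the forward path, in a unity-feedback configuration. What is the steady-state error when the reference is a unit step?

0

The open loop D(s)G_p(s) has a pole at the origin (type 1), so the static position error constant is infinite and e_ss = 1/(1+∞) = 0.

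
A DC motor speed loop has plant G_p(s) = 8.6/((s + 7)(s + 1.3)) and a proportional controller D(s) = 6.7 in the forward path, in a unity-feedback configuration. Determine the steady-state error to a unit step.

0.136

The loop is type 0. Static position error constant K_pos = D(0)·G_p(0) = 6.7·0.9451 = 6.332.
Steady-state error to a unit step: e_ss = 1/(1+K_pos) = 1/7.332 = 0.136.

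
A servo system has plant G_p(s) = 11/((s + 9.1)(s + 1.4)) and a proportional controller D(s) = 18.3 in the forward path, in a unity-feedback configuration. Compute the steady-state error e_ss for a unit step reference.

The loop is type 0. Static position error constant K_pos = D(0)·G_p(0) = 18.3·0.8634 = 15.8.
Steady-state error to a unit step: e_ss = 1/(1+K_pos) = 1/16.8 = 0.0595.

0.0595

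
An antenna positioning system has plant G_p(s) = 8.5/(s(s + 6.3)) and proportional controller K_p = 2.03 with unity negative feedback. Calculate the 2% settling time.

Closed-loop characteristic equation: s² + 6.3s + 17.25 = 0, so ω_n = 4.154 rad/s and ζ = 6.3/(2·4.154) = 0.7583.
2% settling time T_s ≈ 4/(ζω_n) = 4/3.15 = 1.27 s.

T_s ≈ 1.27 s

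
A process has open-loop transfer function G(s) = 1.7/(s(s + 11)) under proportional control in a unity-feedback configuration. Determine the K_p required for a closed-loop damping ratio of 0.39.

Closed-loop characteristic equation: s² + 11s + K_p·1.7 = 0.
So ω_n = √(1.7K_p) and 2ζω_n = 11, giving ζ = 11/(2√(1.7K_p)).
Setting ζ = 0.39: √(1.7K_p) = 11/(2·0.39) = 14.1, so K_p = 198.9/1.7 = 117.

K_p = 117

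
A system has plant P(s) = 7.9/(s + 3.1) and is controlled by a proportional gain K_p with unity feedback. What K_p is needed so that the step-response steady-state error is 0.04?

K_p = 9.42

The loop is type 0, so e_ss(step) = 1/(1 + K_pos) with K_pos = K_p·P(0).
P(0) = 2.548. Require 1/(1 + K_p·2.548) = 0.04, so 1 + 2.548·K_p = 25.
K_p = (25 − 1)/2.548 = 9.42.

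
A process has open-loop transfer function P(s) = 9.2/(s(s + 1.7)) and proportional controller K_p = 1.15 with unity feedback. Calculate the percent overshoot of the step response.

Closed-loop characteristic equation: s² + 1.7s + 10.58 = 0, so ω_n = 3.253 rad/s and ζ = 1.7/(2·3.253) = 0.2613.
%OS = 100·exp(−πζ/√(1−ζ²)) = 100·exp(−π·0.2613/√0.9317) = 42.7%.

42.7%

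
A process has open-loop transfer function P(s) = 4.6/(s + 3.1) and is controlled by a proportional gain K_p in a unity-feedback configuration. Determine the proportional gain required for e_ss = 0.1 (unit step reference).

For a type-0 loop with proportional control, e_ss = 1/(1 + K_p·P(0)).
P(0) = 1.484. Require 1/(1 + K_p·1.484) = 0.1, so 1 + 1.484·K_p = 10.
K_p = (10 − 1)/1.484 = 6.07.

K_p = 6.07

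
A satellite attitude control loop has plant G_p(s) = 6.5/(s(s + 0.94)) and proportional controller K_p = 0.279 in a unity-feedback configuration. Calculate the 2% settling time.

From 1 + K_pG_p(s) = 0: s² + 0.94s + 1.814 = 0 ⇒ ω_n = 1.347, ζ = 0.349.
2% settling time T_s ≈ 4/(ζω_n) = 4/0.47 = 8.51 s.

T_s ≈ 8.51 s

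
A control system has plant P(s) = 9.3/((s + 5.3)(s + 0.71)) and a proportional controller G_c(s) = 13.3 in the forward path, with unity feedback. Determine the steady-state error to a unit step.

The loop is type 0. Static position error constant K_pos = G_c(0)·P(0) = 13.3·2.471 = 32.87.
Steady-state error to a unit step: e_ss = 1/(1+K_pos) = 1/33.87 = 0.0295.

0.0295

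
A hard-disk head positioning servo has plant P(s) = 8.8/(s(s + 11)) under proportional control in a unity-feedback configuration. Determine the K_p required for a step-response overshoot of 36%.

K_p = 35.9

From %OS = 100·exp(−πζ/√(1−ζ²)) = 36%, ζ = −ln(0.36)/√(π²+ln²(0.36)) = 0.3093.
Characteristic equation s² + 11s + 8.8K_p = 0 gives ζ = 11/(2√(8.8K_p)).
Setting ζ = 0.3093: √(8.8K_p) = 11/(2·0.3093) = 17.78, so K_p = 316.3/8.8 = 35.9.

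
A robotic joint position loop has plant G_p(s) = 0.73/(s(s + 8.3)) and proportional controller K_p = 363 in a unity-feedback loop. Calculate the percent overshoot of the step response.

43.7%

Closed-loop characteristic equation: s² + 8.3s + 265 = 0, so ω_n = 16.28 rad/s and ζ = 8.3/(2·16.28) = 0.2549.
%OS = 100·exp(−πζ/√(1−ζ²)) = 100·exp(−π·0.2549/√0.935) = 43.7%.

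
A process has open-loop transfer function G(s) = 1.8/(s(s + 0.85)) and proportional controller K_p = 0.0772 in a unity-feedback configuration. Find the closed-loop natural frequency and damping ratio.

With unity feedback the closed-loop characteristic equation is s² + 0.85s + 0.0772·1.8 = s² + 0.85s + 0.139 = 0.
So ω_n² = 0.139 ⇒ ω_n = 0.3728 rad/s, and ζ = 0.85/(2ω_n) = 1.14.

ω_n = 0.373 rad/s, ζ = 1.14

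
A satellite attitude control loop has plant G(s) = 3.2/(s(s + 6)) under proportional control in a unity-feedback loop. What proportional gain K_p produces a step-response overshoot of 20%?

From %OS = 100·exp(−πζ/√(1−ζ²)) = 20%, ζ = −ln(0.2)/√(π²+ln²(0.2)) = 0.4559.
Characteristic equation s² + 6s + 3.2K_p = 0 gives ζ = 6/(2√(3.2K_p)).
Setting ζ = 0.4559: √(3.2K_p) = 6/(2·0.4559) = 6.58, so K_p = 43.29/3.2 = 13.5.

K_p = 13.5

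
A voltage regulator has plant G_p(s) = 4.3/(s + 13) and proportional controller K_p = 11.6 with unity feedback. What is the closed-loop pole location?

Closed-loop transfer function: T(s) = K_p·G_p(s)/(1 + K_p·G_p(s)) = 49.88/(s + 13 + 49.88) = 49.88/(s + 62.88).
The closed-loop pole is at s = −62.88.

s = -62.88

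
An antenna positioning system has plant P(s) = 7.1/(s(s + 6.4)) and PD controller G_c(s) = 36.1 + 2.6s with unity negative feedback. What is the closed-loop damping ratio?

Forward path: (36.1 + 2.6s)·7.1/(s(s+6.4)). The closed-loop characteristic equation is s² + (6.4 + 7.1·2.6)s + 7.1·36.1 = 0.
That is s² + 24.86s + 256.3 = 0, so ω_n = 16.01 rad/s and ζ = 24.86/(2·16.01) = 0.7764.

ζ = 0.776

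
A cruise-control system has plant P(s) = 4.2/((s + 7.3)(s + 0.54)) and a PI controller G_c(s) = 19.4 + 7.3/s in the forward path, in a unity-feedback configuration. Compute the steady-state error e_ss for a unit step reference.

0

The open loop G_c(s)P(s) has a pole at the origin (type 1), so the static position error constant is infinite and e_ss = 1/(1+∞) = 0.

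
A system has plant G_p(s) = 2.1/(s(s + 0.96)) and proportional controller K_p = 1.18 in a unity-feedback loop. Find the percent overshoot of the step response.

From 1 + K_pG_p(s) = 0: s² + 0.96s + 2.478 = 0 ⇒ ω_n = 1.574, ζ = 0.3049.
%OS = 100·exp(−πζ/√(1−ζ²)) = 100·exp(−π·0.3049/√0.907) = 36.6%.

36.6%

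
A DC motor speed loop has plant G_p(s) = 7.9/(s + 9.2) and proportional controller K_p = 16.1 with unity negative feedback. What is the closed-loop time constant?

τ = 0.00733 s

Closed-loop transfer function: T(s) = K_p·G_p(s)/(1 + K_p·G_p(s)) = 127.2/(s + 9.2 + 127.2) = 127.2/(s + 136.4).
Time constant τ = 1/136.4 = 0.00733 s.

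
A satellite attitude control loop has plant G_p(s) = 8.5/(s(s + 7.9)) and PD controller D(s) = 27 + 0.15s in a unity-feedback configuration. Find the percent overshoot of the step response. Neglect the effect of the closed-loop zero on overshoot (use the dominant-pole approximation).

36.9%

Forward path: (27 + 0.15s)·8.5/(s(s+7.9)). The closed-loop characteristic equation is s² + (7.9 + 8.5·0.15)s + 8.5·27 = 0.
That is s² + 9.175s + 229.5 = 0, so ω_n = 15.15 rad/s and ζ = 9.175/(2·15.15) = 0.3028.
%OS = 100·exp(−πζ/√(1−ζ²)) = 36.9%.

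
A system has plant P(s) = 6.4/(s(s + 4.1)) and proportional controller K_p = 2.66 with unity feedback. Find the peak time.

T_p = 0.877 s

The closed-loop denominator s² + 4.1s + 17.02 gives ω_n = √17.02 = 4.126 and ζ = 4.1/(2ω_n) = 0.4968.
Damped frequency ω_d = ω_n√(1−ζ²) = 3.581 rad/s, so peak time T_p = π/ω_d = 0.877 s.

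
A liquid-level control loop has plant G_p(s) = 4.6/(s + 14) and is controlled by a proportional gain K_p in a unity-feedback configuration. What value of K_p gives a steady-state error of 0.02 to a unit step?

K_p = 149

Steady-state error for a unit step on this type-0 loop is 1/(1 + K_p·G_p(0)).
G_p(0) = 0.3286. Require 1/(1 + K_p·0.3286) = 0.02, so 1 + 0.3286·K_p = 50.
K_p = (50 − 1)/0.3286 = 149.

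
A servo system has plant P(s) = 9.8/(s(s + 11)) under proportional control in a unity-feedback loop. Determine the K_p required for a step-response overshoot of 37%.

From %OS = 100·exp(−πζ/√(1−ζ²)) = 37%, ζ = −ln(0.37)/√(π²+ln²(0.37)) = 0.3017.
Characteristic equation s² + 11s + 9.8K_p = 0 gives ζ = 11/(2√(9.8K_p)).
Setting ζ = 0.3017: √(9.8K_p) = 11/(2·0.3017) = 18.23, so K_p = 332.3/9.8 = 33.9.

K_p = 33.9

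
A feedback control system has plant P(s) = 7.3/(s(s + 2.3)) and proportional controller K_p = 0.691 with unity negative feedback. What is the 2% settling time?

T_s ≈ 3.48 s

The closed-loop denominator s² + 2.3s + 5.044 gives ω_n = √5.044 = 2.246 and ζ = 2.3/(2ω_n) = 0.512.
2% settling time T_s ≈ 4/(ζω_n) = 4/1.15 = 3.48 s.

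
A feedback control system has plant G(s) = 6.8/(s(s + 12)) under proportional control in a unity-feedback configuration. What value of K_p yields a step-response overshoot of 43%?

K_p = 78.7

From %OS = 100·exp(−πζ/√(1−ζ²)) = 43%, ζ = −ln(0.43)/√(π²+ln²(0.43)) = 0.2594.
Characteristic equation s² + 12s + 6.8K_p = 0 gives ζ = 12/(2√(6.8K_p)).
Setting ζ = 0.2594: √(6.8K_p) = 12/(2·0.2594) = 23.13, so K_p = 534.8/6.8 = 78.7.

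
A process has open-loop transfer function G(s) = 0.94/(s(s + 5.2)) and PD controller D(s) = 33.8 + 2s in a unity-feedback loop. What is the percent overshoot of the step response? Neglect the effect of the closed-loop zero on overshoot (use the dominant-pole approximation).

Forward path: (33.8 + 2s)·0.94/(s(s+5.2)). The closed-loop characteristic equation is s² + (5.2 + 0.94·2)s + 0.94·33.8 = 0.
That is s² + 7.08s + 31.77 = 0, so ω_n = 5.637 rad/s and ζ = 7.08/(2·5.637) = 0.628.
%OS = 100·exp(−πζ/√(1−ζ²)) = 7.92%.

7.92%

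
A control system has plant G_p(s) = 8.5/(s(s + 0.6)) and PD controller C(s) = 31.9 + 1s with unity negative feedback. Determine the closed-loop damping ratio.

ζ = 0.276

Forward path: (31.9 + 1s)·8.5/(s(s+0.6)). The closed-loop characteristic equation is s² + (0.6 + 8.5·1)s + 8.5·31.9 = 0.
That is s² + 9.1s + 271.1 = 0, so ω_n = 16.47 rad/s and ζ = 9.1/(2·16.47) = 0.2763.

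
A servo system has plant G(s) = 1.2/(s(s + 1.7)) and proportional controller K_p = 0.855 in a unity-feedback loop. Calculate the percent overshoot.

0.785%

Closed-loop characteristic equation: s² + 1.7s + 1.026 = 0, so ω_n = 1.013 rad/s and ζ = 1.7/(2·1.013) = 0.8392.
%OS = 100·exp(−πζ/√(1−ζ²)) = 100·exp(−π·0.8392/√0.2958) = 0.785%.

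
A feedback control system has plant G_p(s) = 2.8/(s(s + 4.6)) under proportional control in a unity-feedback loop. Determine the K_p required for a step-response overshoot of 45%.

K_p = 31.1

From %OS = 100·exp(−πζ/√(1−ζ²)) = 45%, ζ = −ln(0.45)/√(π²+ln²(0.45)) = 0.2463.
Characteristic equation s² + 4.6s + 2.8K_p = 0 gives ζ = 4.6/(2√(2.8K_p)).
Setting ζ = 0.2463: √(2.8K_p) = 4.6/(2·0.2463) = 9.337, so K_p = 87.17/2.8 = 31.1.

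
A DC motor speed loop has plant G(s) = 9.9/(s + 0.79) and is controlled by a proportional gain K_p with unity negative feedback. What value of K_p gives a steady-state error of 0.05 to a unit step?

K_p = 1.52

Steady-state error for a unit step on this type-0 loop is 1/(1 + K_p·G(0)).
G(0) = 12.53. Require 1/(1 + K_p·12.53) = 0.05, so 1 + 12.53·K_p = 20.
K_p = (20 − 1)/12.53 = 1.52.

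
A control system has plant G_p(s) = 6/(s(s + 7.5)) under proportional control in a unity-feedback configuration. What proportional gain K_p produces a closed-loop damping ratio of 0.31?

Closed-loop characteristic equation: s² + 7.5s + K_p·6 = 0.
So ω_n = √(6K_p) and 2ζω_n = 7.5, giving ζ = 7.5/(2√(6K_p)).
Setting ζ = 0.31: √(6K_p) = 7.5/(2·0.31) = 12.1, so K_p = 146.3/6 = 24.4.

K_p = 24.4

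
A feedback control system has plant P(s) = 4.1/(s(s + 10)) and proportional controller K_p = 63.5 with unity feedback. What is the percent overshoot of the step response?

35.9%

Closed-loop characteristic equation: s² + 10s + 260.3 = 0, so ω_n = 16.14 rad/s and ζ = 10/(2·16.14) = 0.3099.
%OS = 100·exp(−πζ/√(1−ζ²)) = 100·exp(−π·0.3099/√0.904) = 35.9%.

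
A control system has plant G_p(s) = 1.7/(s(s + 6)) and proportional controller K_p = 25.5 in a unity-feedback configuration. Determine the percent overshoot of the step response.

Closed-loop characteristic equation: s² + 6s + 43.35 = 0, so ω_n = 6.584 rad/s and ζ = 6/(2·6.584) = 0.4556.
%OS = 100·exp(−πζ/√(1−ζ²)) = 100·exp(−π·0.4556/√0.7924) = 20%.

20%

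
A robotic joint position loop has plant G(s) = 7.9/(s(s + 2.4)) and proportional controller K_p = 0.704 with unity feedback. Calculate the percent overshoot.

From 1 + K_pG(s) = 0: s² + 2.4s + 5.562 = 0 ⇒ ω_n = 2.358, ζ = 0.5088.
%OS = 100·exp(−πζ/√(1−ζ²)) = 100·exp(−π·0.5088/√0.7411) = 15.6%.

15.6%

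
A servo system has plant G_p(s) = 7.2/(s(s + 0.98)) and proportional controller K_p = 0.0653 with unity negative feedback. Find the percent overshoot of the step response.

Closed-loop characteristic equation: s² + 0.98s + 0.4702 = 0, so ω_n = 0.6857 rad/s and ζ = 0.98/(2·0.6857) = 0.7146.
%OS = 100·exp(−πζ/√(1−ζ²)) = 100·exp(−π·0.7146/√0.4893) = 4.04%.

4.04%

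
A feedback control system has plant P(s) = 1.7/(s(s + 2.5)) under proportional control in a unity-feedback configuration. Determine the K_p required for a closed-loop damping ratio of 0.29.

K_p = 10.9

Closed-loop characteristic equation: s² + 2.5s + K_p·1.7 = 0.
So ω_n = √(1.7K_p) and 2ζω_n = 2.5, giving ζ = 2.5/(2√(1.7K_p)).
Setting ζ = 0.29: √(1.7K_p) = 2.5/(2·0.29) = 4.31, so K_p = 18.58/1.7 = 10.9.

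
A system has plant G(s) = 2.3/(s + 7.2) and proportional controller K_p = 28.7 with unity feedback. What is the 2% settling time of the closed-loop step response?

T_s ≈ 0.0546 s

Closed-loop transfer function: T(s) = K_p·G(s)/(1 + K_p·G(s)) = 66.01/(s + 7.2 + 66.01) = 66.01/(s + 73.21).
Time constant τ = 1/73.21 = 0.01366 s, so the 2% settling time is about 4τ = 0.0546 s.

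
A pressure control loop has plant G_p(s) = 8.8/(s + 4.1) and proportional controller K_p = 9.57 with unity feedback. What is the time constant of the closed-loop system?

Closed-loop transfer function: T(s) = K_p·G_p(s)/(1 + K_p·G_p(s)) = 84.22/(s + 4.1 + 84.22) = 84.22/(s + 88.32).
Time constant τ = 1/88.32 = 0.0113 s.

τ = 0.0113 s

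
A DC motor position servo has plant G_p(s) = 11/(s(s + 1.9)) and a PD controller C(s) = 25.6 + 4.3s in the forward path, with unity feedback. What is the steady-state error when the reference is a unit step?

The open loop C(s)G_p(s) has a pole at the origin (type 1), so the static position error constant is infinite and e_ss = 1/(1+∞) = 0.

0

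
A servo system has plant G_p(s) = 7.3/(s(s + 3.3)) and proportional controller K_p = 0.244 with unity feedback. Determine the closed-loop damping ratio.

With unity feedback the closed-loop characteristic equation is s² + 3.3s + 0.244·7.3 = s² + 3.3s + 1.781 = 0.
Matching s² + 2ζω_n s + ω_n²: ω_n = √1.781 = 1.335 rad/s and 2ζω_n = 3.3, so ζ = 3.3/(2·1.335) = 1.24.

ζ = 1.24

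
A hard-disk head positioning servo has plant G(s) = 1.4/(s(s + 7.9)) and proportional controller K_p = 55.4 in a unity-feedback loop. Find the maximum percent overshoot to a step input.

From 1 + K_pG(s) = 0: s² + 7.9s + 77.56 = 0 ⇒ ω_n = 8.807, ζ = 0.4485.
%OS = 100·exp(−πζ/√(1−ζ²)) = 100·exp(−π·0.4485/√0.7988) = 20.7%.

20.7%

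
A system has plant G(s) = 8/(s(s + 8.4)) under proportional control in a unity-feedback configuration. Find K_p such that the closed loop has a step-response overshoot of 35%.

K_p = 22

From %OS = 100·exp(−πζ/√(1−ζ²)) = 35%, ζ = −ln(0.35)/√(π²+ln²(0.35)) = 0.3169.
Characteristic equation s² + 8.4s + 8K_p = 0 gives ζ = 8.4/(2√(8K_p)).
Setting ζ = 0.3169: √(8K_p) = 8.4/(2·0.3169) = 13.25, so K_p = 175.6/8 = 22.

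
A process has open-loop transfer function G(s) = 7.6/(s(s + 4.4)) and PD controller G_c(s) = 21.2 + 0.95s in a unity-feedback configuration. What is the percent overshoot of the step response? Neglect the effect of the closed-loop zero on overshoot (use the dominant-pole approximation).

19.8%

Forward path: (21.2 + 0.95s)·7.6/(s(s+4.4)). The closed-loop characteristic equation is s² + (4.4 + 7.6·0.95)s + 7.6·21.2 = 0.
That is s² + 11.62s + 161.1 = 0, so ω_n = 12.69 rad/s and ζ = 11.62/(2·12.69) = 0.4577.
%OS = 100·exp(−πζ/√(1−ζ²)) = 19.8%.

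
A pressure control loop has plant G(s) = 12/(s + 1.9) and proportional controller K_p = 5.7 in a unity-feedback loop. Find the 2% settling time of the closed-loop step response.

T_s ≈ 0.0569 s

Closed-loop transfer function: T(s) = K_p·G(s)/(1 + K_p·G(s)) = 68.4/(s + 1.9 + 68.4) = 68.4/(s + 70.3).
Time constant τ = 1/70.3 = 0.01422 s, so the 2% settling time is about 4τ = 0.0569 s.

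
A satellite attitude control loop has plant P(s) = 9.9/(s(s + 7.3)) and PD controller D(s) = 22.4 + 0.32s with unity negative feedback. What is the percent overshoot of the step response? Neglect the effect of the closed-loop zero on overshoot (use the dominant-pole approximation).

Forward path: (22.4 + 0.32s)·9.9/(s(s+7.3)). The closed-loop characteristic equation is s² + (7.3 + 9.9·0.32)s + 9.9·22.4 = 0.
That is s² + 10.47s + 221.8 = 0, so ω_n = 14.89 rad/s and ζ = 10.47/(2·14.89) = 0.3515.
%OS = 100·exp(−πζ/√(1−ζ²)) = 30.7%.

30.7%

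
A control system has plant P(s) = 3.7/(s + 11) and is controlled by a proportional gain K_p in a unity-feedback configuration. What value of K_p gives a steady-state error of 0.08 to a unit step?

K_p = 34.2

Steady-state error for a unit step on this type-0 loop is 1/(1 + K_p·P(0)).
P(0) = 0.3364. Require 1/(1 + K_p·0.3364) = 0.08, so 1 + 0.3364·K_p = 12.5.
K_p = (12.5 − 1)/0.3364 = 34.2.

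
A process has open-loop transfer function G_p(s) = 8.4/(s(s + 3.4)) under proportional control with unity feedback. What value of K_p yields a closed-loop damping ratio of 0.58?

K_p = 1.02

Closed-loop characteristic equation: s² + 3.4s + K_p·8.4 = 0.
So ω_n = √(8.4K_p) and 2ζω_n = 3.4, giving ζ = 3.4/(2√(8.4K_p)).
Setting ζ = 0.58: √(8.4K_p) = 3.4/(2·0.58) = 2.931, so K_p = 8.591/8.4 = 1.02.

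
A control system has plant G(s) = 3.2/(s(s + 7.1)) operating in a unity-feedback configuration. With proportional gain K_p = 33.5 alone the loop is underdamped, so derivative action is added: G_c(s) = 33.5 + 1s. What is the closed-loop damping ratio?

Forward path: (33.5 + 1s)·3.2/(s(s+7.1)). The closed-loop characteristic equation is s² + (7.1 + 3.2·1)s + 3.2·33.5 = 0.
That is s² + 10.3s + 107.2 = 0, so ω_n = 10.35 rad/s and ζ = 10.3/(2·10.35) = 0.4974.

ζ = 0.497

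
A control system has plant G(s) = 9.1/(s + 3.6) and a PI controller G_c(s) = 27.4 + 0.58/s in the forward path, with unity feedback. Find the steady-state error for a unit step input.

The open loop G_c(s)G(s) has a pole at the origin (type 1), so the static position error constant is infinite and e_ss = 1/(1+∞) = 0.

0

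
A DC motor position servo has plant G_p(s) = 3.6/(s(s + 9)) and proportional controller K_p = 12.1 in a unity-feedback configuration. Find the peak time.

Closed-loop characteristic equation: s² + 9s + 43.56 = 0, so ω_n = 6.6 rad/s and ζ = 9/(2·6.6) = 0.6818.
Damped frequency ω_d = ω_n√(1−ζ²) = 4.828 rad/s, so peak time T_p = π/ω_d = 0.651 s.

T_p = 0.651 s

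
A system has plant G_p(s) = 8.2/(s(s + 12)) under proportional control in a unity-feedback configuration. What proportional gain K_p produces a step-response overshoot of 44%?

K_p = 68.7

From %OS = 100·exp(−πζ/√(1−ζ²)) = 44%, ζ = −ln(0.44)/√(π²+ln²(0.44)) = 0.2528.
Characteristic equation s² + 12s + 8.2K_p = 0 gives ζ = 12/(2√(8.2K_p)).
Setting ζ = 0.2528: √(8.2K_p) = 12/(2·0.2528) = 23.73, so K_p = 563.2/8.2 = 68.7.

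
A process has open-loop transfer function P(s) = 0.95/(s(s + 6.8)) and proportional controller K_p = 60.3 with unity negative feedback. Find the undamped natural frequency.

1 + K_p·P(s) = 0 gives s² + 6.8s + 57.28 = 0.
So ω_n² = 57.28 ⇒ ω_n = 7.569 rad/s, and ζ = 6.8/(2ω_n) = 0.449.

ω_n = 7.57 rad/s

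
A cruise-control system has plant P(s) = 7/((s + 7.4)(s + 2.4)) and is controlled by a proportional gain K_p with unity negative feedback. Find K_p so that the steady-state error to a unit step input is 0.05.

K_p = 48.2

For a type-0 loop with proportional control, e_ss = 1/(1 + K_p·P(0)).
P(0) = 0.3941. Require 1/(1 + K_p·0.3941) = 0.05, so 1 + 0.3941·K_p = 20.
K_p = (20 − 1)/0.3941 = 48.2.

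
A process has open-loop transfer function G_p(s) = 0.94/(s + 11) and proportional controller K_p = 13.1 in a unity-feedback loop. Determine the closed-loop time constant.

Closed-loop transfer function: T(s) = K_p·G_p(s)/(1 + K_p·G_p(s)) = 12.31/(s + 11 + 12.31) = 12.31/(s + 23.31).
Time constant τ = 1/23.31 = 0.0429 s.

τ = 0.0429 s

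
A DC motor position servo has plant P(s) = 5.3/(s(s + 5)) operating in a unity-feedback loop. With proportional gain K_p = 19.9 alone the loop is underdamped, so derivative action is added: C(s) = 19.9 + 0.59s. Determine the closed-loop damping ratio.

ζ = 0.396

Forward path: (19.9 + 0.59s)·5.3/(s(s+5)). The closed-loop characteristic equation is s² + (5 + 5.3·0.59)s + 5.3·19.9 = 0.
That is s² + 8.127s + 105.5 = 0, so ω_n = 10.27 rad/s and ζ = 8.127/(2·10.27) = 0.3957.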